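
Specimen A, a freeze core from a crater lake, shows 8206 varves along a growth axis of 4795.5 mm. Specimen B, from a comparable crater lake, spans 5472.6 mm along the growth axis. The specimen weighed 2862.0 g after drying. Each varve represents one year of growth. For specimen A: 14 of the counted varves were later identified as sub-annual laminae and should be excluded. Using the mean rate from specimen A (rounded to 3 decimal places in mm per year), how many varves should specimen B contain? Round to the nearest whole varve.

9355 varves

Specimen A: correcting the raw count gives 8206 − 14 = 8192 true varves.
A: 4795.5 mm over 8192 years gives 4795.5 / 8192 ≈ 0.585 mm/yr.
Specimen B: 5472.6 mm / 0.585 mm per year = 9354.87 years ≈ 9355 varves.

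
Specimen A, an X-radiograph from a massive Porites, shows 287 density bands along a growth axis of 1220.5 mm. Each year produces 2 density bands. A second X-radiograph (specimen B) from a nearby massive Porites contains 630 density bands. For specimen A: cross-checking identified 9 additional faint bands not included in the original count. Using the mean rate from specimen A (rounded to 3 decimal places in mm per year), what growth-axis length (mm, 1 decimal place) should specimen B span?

Specimen A: correcting the raw count gives 287 + 9 = 296 true density bands.
Specimen A: dividing by 2 density bands per year: 296 / 2 = 148 years.
A: 1220.5 mm over 148 years gives 1220.5 / 148 ≈ 8.247 mm/yr.
Specimen B: with 2 density bands per year, 630 / 2 = 315 years. B's length ≈ 8.247 × 315 = 2597.8 mm.

2597.8 mm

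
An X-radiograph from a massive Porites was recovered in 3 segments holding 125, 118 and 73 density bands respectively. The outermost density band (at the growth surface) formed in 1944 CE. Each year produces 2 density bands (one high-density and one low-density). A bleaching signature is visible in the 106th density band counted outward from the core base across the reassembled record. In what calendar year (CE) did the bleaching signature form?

Total density bands = 125 + 118 + 73 = 316.
316 − 106 = 210 density bands lie beyond the bleaching signature toward the growth surface.
210 density bands at 2 per year is 210 / 2 = 105 years.
1944 − 105 = 1839 CE.

1839 CE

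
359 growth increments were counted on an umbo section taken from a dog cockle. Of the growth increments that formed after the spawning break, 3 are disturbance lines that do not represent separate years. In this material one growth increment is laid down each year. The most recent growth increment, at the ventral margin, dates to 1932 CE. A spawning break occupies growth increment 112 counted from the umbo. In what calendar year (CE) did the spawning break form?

Between growth increment 112 and the ventral margin there are 359 − 112 = 247 growth increments.
Excluding 3 false growth increments: 247 − 3 = 244.
The growth increment at the ventral margin is 1932 CE, so the spawning break dates to 1932 − 244 = 1688 CE.

1688 CE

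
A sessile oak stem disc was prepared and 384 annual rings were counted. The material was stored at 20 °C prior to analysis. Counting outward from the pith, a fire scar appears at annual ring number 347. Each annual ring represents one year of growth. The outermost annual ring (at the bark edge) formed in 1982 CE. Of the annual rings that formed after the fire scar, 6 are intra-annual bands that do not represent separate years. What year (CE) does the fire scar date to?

The fire scar sits at annual ring 347 from the pith, so 384 − 347 = 37 annual rings formed after it.
Excluding 6 false annual rings: 37 − 6 = 31.
Counting back 31 years from 1982 CE places the fire scar in 1982 − 31 = 1951 CE.

1951 CE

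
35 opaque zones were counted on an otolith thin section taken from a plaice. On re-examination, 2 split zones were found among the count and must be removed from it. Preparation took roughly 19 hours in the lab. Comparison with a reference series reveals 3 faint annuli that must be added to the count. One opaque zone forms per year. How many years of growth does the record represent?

36 years

After corrections the count is 35 − 2 + 3 = 36 opaque zones.
One opaque zone per year makes the duration 36 years.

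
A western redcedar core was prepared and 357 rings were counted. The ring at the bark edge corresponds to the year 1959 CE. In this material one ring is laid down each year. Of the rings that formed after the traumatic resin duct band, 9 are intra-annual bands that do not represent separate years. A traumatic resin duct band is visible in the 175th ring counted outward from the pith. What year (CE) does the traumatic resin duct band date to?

The traumatic resin duct band sits at ring 175 from the pith, so 357 − 175 = 182 rings formed after it.
182 − 9 false = 173 true rings after the traumatic resin duct band.
The ring at the bark edge is 1959 CE, so the traumatic resin duct band dates to 1959 − 173 = 1786 CE.

1786 CE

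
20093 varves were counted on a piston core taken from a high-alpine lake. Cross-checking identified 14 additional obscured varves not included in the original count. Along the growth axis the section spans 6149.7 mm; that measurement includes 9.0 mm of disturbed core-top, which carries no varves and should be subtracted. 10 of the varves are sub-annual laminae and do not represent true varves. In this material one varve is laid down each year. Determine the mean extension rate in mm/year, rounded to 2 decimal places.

0.31 mm/year

Correcting the raw count gives 20093 − 10 + 14 = 20097 true varves.
The growth record spans 6149.7 − 9.0 = 6140.7 mm.
6140.7 mm over 20097 years gives 6140.7 / 20097 ≈ 0.31 mm/year.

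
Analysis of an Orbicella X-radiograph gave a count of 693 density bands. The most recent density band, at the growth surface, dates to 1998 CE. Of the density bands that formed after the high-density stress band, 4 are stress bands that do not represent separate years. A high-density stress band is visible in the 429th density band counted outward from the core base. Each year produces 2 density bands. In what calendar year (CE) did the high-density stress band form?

The high-density stress band sits at density band 429 from the core base, so 693 − 429 = 264 density bands formed after it.
Excluding 4 false density bands: 264 − 4 = 260.
260 density bands at 2 per year is 260 / 2 = 130 years.
Counting back 130 years from 1998 CE places the high-density stress band in 1998 − 130 = 1868 CE.

1868 CE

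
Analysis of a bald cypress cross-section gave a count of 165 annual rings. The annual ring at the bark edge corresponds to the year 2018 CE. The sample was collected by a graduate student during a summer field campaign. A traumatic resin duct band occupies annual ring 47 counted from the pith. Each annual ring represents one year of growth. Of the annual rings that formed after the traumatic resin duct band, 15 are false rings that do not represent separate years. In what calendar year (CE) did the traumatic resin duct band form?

1915 CE

Between annual ring 47 and the bark edge there are 165 − 47 = 118 annual rings.
Excluding 15 false annual rings: 118 − 15 = 103.
The annual ring at the bark edge is 2018 CE, so the traumatic resin duct band dates to 2018 − 103 = 1915 CE.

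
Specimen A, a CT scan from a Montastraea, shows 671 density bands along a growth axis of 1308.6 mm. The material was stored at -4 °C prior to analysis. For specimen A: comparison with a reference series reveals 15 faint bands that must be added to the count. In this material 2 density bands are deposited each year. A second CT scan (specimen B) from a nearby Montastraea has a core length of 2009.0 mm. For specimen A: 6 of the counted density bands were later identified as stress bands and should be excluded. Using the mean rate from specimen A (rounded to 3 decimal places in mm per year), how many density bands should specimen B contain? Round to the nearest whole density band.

Specimen A: after corrections the count is 671 − 6 + 15 = 680 density bands.
Specimen A: 680 density bands at 2 per year is 680 / 2 = 340 years.
A: 1308.6 mm over 340 years gives 1308.6 / 340 ≈ 3.849 mm/yr.
Specimen B: 2009.0 mm / 3.849 mm per year = 521.95 years; at 2 density bands per year that is 521.95 × 2 ≈ 1044 density bands.

1044 density bands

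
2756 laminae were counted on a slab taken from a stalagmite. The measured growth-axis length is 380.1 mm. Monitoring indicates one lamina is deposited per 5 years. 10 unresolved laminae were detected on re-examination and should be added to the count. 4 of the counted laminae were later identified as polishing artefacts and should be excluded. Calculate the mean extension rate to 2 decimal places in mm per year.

Correcting the raw count gives 2756 − 4 + 10 = 2762 true laminae.
Multiplying by 5 years per lamina: 2762 × 5 = 13810 years.
Mean rate = 380.1 mm / 13810 years ≈ 0.03 mm per year.

0.03 mm per year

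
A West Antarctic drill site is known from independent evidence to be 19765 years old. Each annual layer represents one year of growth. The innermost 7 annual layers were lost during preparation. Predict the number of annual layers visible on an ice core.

Expected annual layers over 19765 years: 19765.
19765 − 7 missed = 19758 annual layers expected in the prepared section.

19758 annual layers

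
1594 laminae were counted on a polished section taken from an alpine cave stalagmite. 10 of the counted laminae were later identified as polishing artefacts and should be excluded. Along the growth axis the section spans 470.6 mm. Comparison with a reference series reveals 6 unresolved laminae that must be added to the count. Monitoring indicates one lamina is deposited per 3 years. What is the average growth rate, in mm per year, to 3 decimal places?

0.099 mm per year

Correcting the raw count gives 1594 − 10 + 6 = 1590 true laminae.
At 3 years per lamina, 1590 × 3 = 4770 years.
Mean rate = 470.6 mm / 4770 years ≈ 0.099 mm per year.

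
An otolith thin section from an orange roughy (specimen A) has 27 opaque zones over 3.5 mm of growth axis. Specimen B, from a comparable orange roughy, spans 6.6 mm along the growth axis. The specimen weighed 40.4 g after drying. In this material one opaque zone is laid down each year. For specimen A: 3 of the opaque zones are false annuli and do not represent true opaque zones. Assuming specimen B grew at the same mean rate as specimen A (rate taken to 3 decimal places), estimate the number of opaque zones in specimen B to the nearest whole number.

Specimen A: correcting the raw count gives 27 − 3 = 24 true opaque zones.
A: 3.5 mm over 24 years gives 3.5 / 24 ≈ 0.146 mm/yr.
For B, 6.6 / 0.146 = 45.21 years ≈ 45 opaque zones.

45 opaque zones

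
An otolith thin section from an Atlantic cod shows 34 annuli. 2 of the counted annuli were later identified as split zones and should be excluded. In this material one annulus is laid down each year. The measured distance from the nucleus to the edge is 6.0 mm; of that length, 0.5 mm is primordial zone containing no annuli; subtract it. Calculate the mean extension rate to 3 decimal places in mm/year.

After corrections the count is 34 − 2 = 32 annuli.
Removing the 0.5 mm offcut leaves 6.0 − 0.5 = 5.5 mm.
5.5 mm over 32 years gives 5.5 / 32 ≈ 0.172 mm/year.

0.172 mm/year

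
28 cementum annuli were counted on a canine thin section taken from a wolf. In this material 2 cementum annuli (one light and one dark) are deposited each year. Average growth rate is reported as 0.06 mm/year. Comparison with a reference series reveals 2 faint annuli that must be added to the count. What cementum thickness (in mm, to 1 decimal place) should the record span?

0.9 mm

After corrections the count is 28 + 2 = 30 cementum annuli.
Dividing by 2 cementum annuli per year: 30 / 2 = 15 years.
15 years at 0.06 mm/year gives 0.06 × 15 = 0.9 mm.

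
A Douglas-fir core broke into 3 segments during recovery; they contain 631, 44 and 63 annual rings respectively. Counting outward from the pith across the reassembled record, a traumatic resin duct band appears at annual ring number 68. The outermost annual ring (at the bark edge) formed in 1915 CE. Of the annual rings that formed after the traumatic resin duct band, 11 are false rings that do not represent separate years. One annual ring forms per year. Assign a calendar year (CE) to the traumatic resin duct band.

Total annual rings = 631 + 44 + 63 = 738.
Between annual ring 68 and the bark edge there are 738 − 68 = 670 annual rings.
Removing the 11 false annual rings leaves 670 − 11 = 659 true annual rings beyond the traumatic resin duct band.
Counting back 659 years from 1915 CE places the traumatic resin duct band in 1915 − 659 = 1256 CE.

1256 CE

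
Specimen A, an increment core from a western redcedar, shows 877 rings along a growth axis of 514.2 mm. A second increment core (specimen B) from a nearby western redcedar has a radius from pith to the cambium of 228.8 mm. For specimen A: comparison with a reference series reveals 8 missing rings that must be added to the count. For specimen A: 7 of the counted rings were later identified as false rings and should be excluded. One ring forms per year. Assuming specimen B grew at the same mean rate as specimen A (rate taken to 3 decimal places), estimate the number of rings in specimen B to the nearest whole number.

390 rings

Specimen A: true ring count = 877 − 7 + 8 = 878.
A: 514.2 mm over 878 years gives 514.2 / 878 ≈ 0.586 mm/year.
B spans 228.8 / 0.586 = 390.44 years ≈ 390 rings.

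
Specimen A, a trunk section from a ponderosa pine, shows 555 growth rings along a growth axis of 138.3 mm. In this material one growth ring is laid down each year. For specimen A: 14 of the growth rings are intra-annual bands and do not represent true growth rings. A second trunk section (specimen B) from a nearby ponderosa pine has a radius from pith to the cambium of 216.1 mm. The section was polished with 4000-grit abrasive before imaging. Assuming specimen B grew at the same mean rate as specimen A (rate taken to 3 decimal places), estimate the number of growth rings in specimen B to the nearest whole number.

844 growth rings

Specimen A: true growth ring count = 555 − 14 = 541.
A: Extension rate ≈ 138.3 / 541 = 0.256 mm/year.
Specimen B: 216.1 mm / 0.256 mm per year = 844.14 years ≈ 844 growth rings.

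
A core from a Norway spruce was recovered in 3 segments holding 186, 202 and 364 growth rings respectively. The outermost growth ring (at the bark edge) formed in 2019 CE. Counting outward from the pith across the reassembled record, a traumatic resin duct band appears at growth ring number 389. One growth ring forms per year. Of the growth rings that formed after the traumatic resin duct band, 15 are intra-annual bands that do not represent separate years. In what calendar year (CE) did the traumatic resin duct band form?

1671 CE

Total growth rings = 186 + 202 + 364 = 752.
The traumatic resin duct band sits at growth ring 389 from the pith, so 752 − 389 = 363 growth rings formed after it.
Excluding 15 false growth rings: 363 − 15 = 348.
The growth ring at the bark edge is 2019 CE, so the traumatic resin duct band dates to 2019 − 348 = 1671 CE.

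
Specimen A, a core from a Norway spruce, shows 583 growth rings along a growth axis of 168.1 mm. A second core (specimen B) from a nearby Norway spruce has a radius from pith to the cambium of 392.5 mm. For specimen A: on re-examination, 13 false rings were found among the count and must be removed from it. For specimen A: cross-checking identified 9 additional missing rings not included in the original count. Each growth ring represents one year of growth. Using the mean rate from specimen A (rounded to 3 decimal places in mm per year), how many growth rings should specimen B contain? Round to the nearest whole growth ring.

Specimen A: correcting the raw count gives 583 − 13 + 9 = 579 true growth rings.
A: Mean rate = 168.1 mm / 579 years ≈ 0.290 mm/year.
Specimen B: 392.5 mm / 0.290 mm per year = 1353.45 years ≈ 1353 growth rings.

1353 growth rings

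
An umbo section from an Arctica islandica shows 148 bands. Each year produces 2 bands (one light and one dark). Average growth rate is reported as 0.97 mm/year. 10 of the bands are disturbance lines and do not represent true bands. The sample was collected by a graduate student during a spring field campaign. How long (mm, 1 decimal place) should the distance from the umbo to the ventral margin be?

True band count = 148 − 10 = 138.
Dividing by 2 bands per year: 138 / 2 = 69 years.
Predicted length = 0.97 mm/year × 69 years = 66.9 mm.

66.9 mm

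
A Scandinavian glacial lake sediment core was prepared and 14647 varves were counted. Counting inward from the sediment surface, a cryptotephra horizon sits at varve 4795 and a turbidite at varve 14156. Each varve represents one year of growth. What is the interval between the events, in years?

The two markers are separated by 14156 − 4795 = 9361 varves.
At one varve per year, 9361 years elapsed between them.

9361 yr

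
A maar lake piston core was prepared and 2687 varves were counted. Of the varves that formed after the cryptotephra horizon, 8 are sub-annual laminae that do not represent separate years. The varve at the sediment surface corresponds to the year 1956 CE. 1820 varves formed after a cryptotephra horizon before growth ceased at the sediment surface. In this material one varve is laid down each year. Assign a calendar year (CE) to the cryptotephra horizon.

144 CE

There are 1820 varves younger than the cryptotephra horizon.
Excluding 8 false varves: 1820 − 8 = 1812.
The varve at the sediment surface is 1956 CE, so the cryptotephra horizon dates to 1956 − 1812 = 144 CE.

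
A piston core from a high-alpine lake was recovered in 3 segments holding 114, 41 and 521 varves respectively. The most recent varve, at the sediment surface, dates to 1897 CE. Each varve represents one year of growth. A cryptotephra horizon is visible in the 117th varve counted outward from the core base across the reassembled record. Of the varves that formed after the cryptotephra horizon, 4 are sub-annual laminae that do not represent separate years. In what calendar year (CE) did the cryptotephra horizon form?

Total varves = 114 + 41 + 521 = 676.
676 − 117 = 559 varves lie beyond the cryptotephra horizon toward the sediment surface.
559 − 4 false = 555 true varves after the cryptotephra horizon.
1897 − 555 = 1342 CE.

1342 CE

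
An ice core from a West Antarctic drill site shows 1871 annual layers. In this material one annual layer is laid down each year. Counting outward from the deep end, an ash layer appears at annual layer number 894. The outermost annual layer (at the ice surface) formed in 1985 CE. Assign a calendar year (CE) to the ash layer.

1008 CE

Between annual layer 894 and the ice surface there are 1871 − 894 = 977 annual layers.
The annual layer at the ice surface is 1985 CE, so the ash layer dates to 1985 − 977 = 1008 CE.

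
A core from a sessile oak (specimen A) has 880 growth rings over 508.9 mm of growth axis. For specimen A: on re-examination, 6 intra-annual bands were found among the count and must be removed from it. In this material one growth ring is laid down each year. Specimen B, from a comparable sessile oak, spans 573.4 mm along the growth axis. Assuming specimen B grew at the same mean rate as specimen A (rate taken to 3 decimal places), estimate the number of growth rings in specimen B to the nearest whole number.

985 growth rings

Specimen A: true growth ring count = 880 − 6 = 874.
A: Mean rate = 508.9 mm / 874 years ≈ 0.582 mm/year.
B spans 573.4 / 0.582 = 985.22 years ≈ 985 growth rings.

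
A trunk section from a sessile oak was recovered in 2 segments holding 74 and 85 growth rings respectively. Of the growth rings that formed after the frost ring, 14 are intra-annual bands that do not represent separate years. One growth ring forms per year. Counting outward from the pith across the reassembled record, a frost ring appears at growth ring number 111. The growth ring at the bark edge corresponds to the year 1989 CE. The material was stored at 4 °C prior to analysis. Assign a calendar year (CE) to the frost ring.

Total growth rings = 74 + 85 = 159.
The frost ring sits at growth ring 111 from the pith, so 159 − 111 = 48 growth rings formed after it.
48 − 14 false = 34 true growth rings after the frost ring.
1989 − 34 = 1955 CE.

1955 CE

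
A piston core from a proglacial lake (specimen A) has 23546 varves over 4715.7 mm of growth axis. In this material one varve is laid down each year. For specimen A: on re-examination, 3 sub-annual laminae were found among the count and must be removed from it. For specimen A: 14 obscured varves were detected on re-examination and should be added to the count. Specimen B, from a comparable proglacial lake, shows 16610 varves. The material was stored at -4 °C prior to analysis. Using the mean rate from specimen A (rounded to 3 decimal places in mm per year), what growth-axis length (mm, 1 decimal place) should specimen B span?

3322.0 mm

Specimen A: adjusted count: 23546 − 3 + 14 = 23557 varves.
A: Extension rate ≈ 4715.7 / 23557 = 0.200 mm/yr.
Length of B = 0.200 × 16610 = 3322.0 mm.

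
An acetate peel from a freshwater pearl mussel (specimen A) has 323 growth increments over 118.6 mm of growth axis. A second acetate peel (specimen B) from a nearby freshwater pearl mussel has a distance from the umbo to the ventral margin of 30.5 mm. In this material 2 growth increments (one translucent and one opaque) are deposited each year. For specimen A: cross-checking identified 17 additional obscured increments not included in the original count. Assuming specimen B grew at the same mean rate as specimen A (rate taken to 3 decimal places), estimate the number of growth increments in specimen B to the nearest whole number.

87 growth increments

Specimen A: adjusted count: 323 + 17 = 340 growth increments.
Specimen A: dividing by 2 growth increments per year: 340 / 2 = 170 years.
A: 118.6 mm over 170 years gives 118.6 / 170 ≈ 0.698 mm/year.
Specimen B: 30.5 mm / 0.698 mm per year = 43.70 years; at 2 growth increments per year that is 43.70 × 2 ≈ 87 growth increments.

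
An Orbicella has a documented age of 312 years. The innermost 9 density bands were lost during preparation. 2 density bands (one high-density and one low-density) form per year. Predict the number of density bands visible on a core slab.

615 density bands

With 2 density bands per year, 312 years would produce 312 × 2 = 624 density bands.
624 − 9 missed = 615 density bands expected in the prepared section.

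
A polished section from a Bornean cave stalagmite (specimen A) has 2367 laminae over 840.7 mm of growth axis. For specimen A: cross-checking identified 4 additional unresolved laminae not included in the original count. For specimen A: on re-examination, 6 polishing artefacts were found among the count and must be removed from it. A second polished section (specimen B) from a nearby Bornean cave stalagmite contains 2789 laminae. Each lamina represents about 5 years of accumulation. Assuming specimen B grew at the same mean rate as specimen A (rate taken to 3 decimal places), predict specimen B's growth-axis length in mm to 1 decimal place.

990.1 mm

Specimen A: adjusted count: 2367 − 6 + 4 = 2365 laminae.
Specimen A: at 5 years per lamina, 2365 × 5 = 11825 years.
A: 840.7 mm over 11825 years gives 840.7 / 11825 ≈ 0.071 mm/yr.
Specimen B: 2789 laminae at 5 years each span 2789 × 5 = 13945 years. For B, 0.071 mm/year × 13945 years = 990.1 mm.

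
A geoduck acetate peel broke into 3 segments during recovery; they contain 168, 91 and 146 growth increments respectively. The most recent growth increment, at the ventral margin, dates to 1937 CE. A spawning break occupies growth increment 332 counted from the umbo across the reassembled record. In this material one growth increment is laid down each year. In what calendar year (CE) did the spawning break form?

Total growth increments = 168 + 91 + 146 = 405.
405 − 332 = 73 growth increments lie beyond the spawning break toward the ventral margin.
1937 − 73 = 1864 CE.

1864 CE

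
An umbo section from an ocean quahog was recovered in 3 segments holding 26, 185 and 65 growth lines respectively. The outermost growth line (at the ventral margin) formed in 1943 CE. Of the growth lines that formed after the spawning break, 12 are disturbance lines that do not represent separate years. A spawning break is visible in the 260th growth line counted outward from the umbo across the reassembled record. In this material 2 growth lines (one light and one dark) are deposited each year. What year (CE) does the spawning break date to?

Total growth lines = 26 + 185 + 65 = 276.
The spawning break sits at growth line 260 from the umbo, so 276 − 260 = 16 growth lines formed after it.
16 − 12 false = 4 true growth lines after the spawning break.
With 2 growth lines per year, 4 / 2 = 2 years.
The growth line at the ventral margin is 1943 CE, so the spawning break dates to 1943 − 2 = 1941 CE.

1941 CE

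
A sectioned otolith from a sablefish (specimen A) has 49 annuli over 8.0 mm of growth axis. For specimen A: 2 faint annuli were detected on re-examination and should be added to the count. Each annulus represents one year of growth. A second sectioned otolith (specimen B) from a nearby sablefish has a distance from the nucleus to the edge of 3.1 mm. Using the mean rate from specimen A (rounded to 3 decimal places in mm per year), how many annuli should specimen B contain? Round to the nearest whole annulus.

Specimen A: after corrections the count is 49 + 2 = 51 annuli.
A: 8.0 mm over 51 years gives 8.0 / 51 ≈ 0.157 mm/year.
Specimen B: 3.1 mm / 0.157 mm per year = 19.75 years ≈ 20 annuli.

20 annuli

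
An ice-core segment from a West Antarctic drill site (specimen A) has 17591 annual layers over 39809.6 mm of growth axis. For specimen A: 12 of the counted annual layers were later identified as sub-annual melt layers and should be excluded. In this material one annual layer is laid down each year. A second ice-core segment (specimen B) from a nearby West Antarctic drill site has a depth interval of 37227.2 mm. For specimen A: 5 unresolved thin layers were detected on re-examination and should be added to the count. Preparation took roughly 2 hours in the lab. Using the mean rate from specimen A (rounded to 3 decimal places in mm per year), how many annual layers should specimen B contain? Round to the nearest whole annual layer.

Specimen A: correcting the raw count gives 17591 − 12 + 5 = 17584 true annual layers.
A: 39809.6 mm over 17584 years gives 39809.6 / 17584 ≈ 2.264 mm/yr.
Specimen B: 37227.2 mm / 2.264 mm per year = 16443.11 years ≈ 16443 annual layers.

16443 annual layers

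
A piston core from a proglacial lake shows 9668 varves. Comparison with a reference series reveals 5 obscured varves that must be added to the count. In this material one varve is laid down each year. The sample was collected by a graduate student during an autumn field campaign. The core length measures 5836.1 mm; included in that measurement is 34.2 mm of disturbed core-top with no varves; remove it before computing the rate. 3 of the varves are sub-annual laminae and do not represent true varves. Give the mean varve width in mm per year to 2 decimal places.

True varve count = 9668 − 3 + 5 = 9670.
Removing the 34.2 mm offcut leaves 5836.1 − 34.2 = 5801.9 mm.
Extension rate ≈ 5801.9 / 9670 = 0.60 mm per year.

0.60 mm per year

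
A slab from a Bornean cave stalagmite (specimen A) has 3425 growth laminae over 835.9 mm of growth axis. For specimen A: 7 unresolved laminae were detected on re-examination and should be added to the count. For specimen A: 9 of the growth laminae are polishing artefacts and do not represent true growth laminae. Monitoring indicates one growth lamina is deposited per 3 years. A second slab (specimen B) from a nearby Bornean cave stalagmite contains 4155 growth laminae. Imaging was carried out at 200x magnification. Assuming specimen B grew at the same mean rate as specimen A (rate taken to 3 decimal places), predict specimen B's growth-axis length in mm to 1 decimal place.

1009.7 mm

Specimen A: true growth lamina count = 3425 − 9 + 7 = 3423.
Specimen A: 3423 growth laminae at 3 years each span 3423 × 3 = 10269 years.
A: Mean rate = 835.9 mm / 10269 years ≈ 0.081 mm per year.
Specimen B: 4155 growth laminae at 3 years each span 4155 × 3 = 12465 years. Length of B = 0.081 × 12465 = 1009.7 mm.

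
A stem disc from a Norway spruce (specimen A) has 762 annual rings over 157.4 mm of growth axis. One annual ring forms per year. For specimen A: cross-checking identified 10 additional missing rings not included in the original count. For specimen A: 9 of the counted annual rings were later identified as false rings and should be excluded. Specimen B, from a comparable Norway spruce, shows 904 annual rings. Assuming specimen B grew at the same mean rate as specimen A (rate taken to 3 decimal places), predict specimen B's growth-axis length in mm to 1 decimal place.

186.2 mm

Specimen A: adjusted count: 762 − 9 + 10 = 763 annual rings.
A: 157.4 mm over 763 years gives 157.4 / 763 ≈ 0.206 mm per year.
For B, 0.206 mm/year × 904 years = 186.2 mm.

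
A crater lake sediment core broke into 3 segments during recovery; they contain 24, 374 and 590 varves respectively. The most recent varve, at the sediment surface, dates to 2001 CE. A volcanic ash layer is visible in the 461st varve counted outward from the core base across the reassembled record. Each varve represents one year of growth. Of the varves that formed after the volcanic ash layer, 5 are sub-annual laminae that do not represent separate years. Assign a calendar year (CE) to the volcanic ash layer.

1479 CE

Total varves = 24 + 374 + 590 = 988.
The volcanic ash layer sits at varve 461 from the core base, so 988 − 461 = 527 varves formed after it.
Excluding 5 false varves: 527 − 5 = 522.
Counting back 522 years from 2001 CE places the volcanic ash layer in 2001 − 522 = 1479 CE.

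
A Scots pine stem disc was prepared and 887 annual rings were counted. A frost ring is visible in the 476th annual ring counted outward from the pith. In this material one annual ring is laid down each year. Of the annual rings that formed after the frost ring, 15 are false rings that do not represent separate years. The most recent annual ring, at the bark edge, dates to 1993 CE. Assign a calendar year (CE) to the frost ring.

1597 CE

887 − 476 = 411 annual rings lie beyond the frost ring toward the bark edge.
Excluding 15 false annual rings: 411 − 15 = 396.
The annual ring at the bark edge is 1993 CE, so the frost ring dates to 1993 − 396 = 1597 CE.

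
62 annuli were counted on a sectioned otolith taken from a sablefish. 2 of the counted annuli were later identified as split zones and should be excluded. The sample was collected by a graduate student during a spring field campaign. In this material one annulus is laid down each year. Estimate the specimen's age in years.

60 years

After corrections the count is 62 − 2 = 60 annuli.
With a one-to-one annulus periodicity this is 60 years.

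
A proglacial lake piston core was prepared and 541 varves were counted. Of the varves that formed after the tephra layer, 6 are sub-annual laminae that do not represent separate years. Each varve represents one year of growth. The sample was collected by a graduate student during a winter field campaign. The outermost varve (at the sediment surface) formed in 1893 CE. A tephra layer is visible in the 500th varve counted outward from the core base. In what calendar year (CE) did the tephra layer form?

1858 CE

The tephra layer sits at varve 500 from the core base, so 541 − 500 = 41 varves formed after it.
41 − 6 false = 35 true varves after the tephra layer.
1893 − 35 = 1858 CE.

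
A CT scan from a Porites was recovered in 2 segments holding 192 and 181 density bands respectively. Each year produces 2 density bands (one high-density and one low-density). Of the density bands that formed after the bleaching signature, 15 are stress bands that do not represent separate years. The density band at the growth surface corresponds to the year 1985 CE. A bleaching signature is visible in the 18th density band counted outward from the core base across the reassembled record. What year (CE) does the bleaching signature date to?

Total density bands = 192 + 181 = 373.
Between density band 18 and the growth surface there are 373 − 18 = 355 density bands.
Removing the 15 false density bands leaves 355 − 15 = 340 true density bands beyond the bleaching signature.
Dividing by 2 density bands per year: 340 / 2 = 170 years.
1985 − 170 = 1815 CE.

1815 CE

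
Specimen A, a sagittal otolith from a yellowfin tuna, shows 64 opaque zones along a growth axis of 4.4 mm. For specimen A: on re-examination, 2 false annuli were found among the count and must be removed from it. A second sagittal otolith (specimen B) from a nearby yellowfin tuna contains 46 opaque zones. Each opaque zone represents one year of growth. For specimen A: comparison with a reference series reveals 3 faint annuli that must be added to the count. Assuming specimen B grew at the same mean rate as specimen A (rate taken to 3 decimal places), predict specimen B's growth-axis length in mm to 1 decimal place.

3.1 mm

Specimen A: after corrections the count is 64 − 2 + 3 = 65 opaque zones.
A: Mean rate = 4.4 mm / 65 years ≈ 0.068 mm/year.
For B, 0.068 mm/year × 46 years = 3.1 mm.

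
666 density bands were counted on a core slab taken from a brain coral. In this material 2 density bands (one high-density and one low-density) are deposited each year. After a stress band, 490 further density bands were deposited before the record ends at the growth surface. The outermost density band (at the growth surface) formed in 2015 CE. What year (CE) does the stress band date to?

1770 CE

490 density bands post-date the stress band.
With 2 density bands per year, 490 / 2 = 245 years.
2015 − 245 = 1770 CE.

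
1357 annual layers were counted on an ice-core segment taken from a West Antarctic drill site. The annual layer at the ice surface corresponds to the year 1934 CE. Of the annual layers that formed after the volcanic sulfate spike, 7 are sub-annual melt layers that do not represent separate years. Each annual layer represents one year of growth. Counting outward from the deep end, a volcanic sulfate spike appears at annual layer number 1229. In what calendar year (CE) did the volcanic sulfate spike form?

1813 CE

The volcanic sulfate spike sits at annual layer 1229 from the deep end, so 1357 − 1229 = 128 annual layers formed after it.
Excluding 7 false annual layers: 128 − 7 = 121.
1934 − 121 = 1813 CE.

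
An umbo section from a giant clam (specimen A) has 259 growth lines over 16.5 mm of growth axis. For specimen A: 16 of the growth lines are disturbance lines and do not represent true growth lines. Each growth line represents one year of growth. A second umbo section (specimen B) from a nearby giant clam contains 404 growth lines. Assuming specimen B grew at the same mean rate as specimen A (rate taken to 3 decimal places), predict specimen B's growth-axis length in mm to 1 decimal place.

Specimen A: after corrections the count is 259 − 16 = 243 growth lines.
A: Extension rate ≈ 16.5 / 243 = 0.068 mm/year.
B's length ≈ 0.068 × 404 = 27.5 mm.

27.5 mm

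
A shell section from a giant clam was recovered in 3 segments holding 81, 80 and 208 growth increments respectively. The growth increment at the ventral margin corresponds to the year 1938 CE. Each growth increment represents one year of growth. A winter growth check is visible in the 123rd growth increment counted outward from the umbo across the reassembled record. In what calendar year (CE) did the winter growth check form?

Total growth increments = 81 + 80 + 208 = 369.
The winter growth check sits at growth increment 123 from the umbo, so 369 − 123 = 246 growth increments formed after it.
The growth increment at the ventral margin is 1938 CE, so the winter growth check dates to 1938 − 246 = 1692 CE.

1692 CE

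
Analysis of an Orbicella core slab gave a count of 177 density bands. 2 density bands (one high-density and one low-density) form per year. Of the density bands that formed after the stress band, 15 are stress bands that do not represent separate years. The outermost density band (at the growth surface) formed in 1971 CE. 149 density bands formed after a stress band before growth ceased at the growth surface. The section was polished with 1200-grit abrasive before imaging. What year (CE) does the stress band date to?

149 density bands post-date the stress band.
Excluding 15 false density bands: 149 − 15 = 134.
With 2 density bands per year, 134 / 2 = 67 years.
Counting back 67 years from 1971 CE places the stress band in 1971 − 67 = 1904 CE.

1904 CE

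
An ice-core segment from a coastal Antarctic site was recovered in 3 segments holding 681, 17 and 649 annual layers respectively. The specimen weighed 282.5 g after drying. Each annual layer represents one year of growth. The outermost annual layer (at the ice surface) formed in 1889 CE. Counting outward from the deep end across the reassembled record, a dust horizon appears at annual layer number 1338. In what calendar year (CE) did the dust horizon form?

Total annual layers = 681 + 17 + 649 = 1347.
Between annual layer 1338 and the ice surface there are 1347 − 1338 = 9 annual layers.
The annual layer at the ice surface is 1889 CE, so the dust horizon dates to 1889 − 9 = 1880 CE.

1880 CE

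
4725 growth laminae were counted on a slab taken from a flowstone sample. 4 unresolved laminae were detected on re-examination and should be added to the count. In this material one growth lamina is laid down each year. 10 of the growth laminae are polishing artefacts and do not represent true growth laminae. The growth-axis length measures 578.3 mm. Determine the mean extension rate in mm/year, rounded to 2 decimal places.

0.12 mm/year

True growth lamina count = 4725 − 10 + 4 = 4719.
Extension rate ≈ 578.3 / 4719 = 0.12 mm/year.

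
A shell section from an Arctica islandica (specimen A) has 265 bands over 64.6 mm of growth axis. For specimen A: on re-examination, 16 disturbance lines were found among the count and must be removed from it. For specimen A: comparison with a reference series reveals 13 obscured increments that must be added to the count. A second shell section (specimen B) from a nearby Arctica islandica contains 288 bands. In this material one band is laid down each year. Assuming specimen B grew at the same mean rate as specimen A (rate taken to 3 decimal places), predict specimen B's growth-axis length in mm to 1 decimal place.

Specimen A: after corrections the count is 265 − 16 + 13 = 262 bands.
A: Mean rate = 64.6 mm / 262 years ≈ 0.247 mm/yr.
B's length ≈ 0.247 × 288 = 71.1 mm.

71.1 mm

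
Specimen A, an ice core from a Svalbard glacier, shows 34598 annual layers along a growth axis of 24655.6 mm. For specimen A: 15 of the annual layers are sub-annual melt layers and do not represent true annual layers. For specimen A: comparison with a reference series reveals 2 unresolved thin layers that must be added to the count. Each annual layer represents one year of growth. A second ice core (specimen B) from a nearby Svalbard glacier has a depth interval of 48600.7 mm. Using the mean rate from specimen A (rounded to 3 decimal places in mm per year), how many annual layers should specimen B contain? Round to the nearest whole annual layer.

Specimen A: adjusted count: 34598 − 15 + 2 = 34585 annual layers.
A: 24655.6 mm over 34585 years gives 24655.6 / 34585 ≈ 0.713 mm/year.
Specimen B: 48600.7 mm / 0.713 mm per year = 68163.67 years ≈ 68164 annual layers.

68164 annual layers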